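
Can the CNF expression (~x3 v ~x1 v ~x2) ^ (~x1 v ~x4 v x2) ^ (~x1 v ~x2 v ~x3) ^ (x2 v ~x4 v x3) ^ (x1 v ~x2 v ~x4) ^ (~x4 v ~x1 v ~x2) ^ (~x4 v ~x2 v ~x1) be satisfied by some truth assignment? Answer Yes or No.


Check all 16 possible truth assignments.
Number of satisfying assignments found: 8.
The formula is satisfiable.

Yes


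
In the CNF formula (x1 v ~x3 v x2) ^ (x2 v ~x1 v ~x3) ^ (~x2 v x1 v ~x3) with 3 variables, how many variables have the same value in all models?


Find all satisfying assignments: 5 model(s).
Check which variables have the same value in every model.
No variable is fixed across all models.
Backbone size = 0.

0


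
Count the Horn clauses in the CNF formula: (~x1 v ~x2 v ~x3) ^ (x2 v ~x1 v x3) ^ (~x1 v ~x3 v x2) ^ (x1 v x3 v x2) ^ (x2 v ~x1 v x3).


A Horn clause has at most one positive literal.
Clause 1: 0 positive lit(s) -> Horn
Clause 2: 2 positive lit(s) -> not Horn
Clause 3: 1 positive lit(s) -> Horn
Clause 4: 3 positive lit(s) -> not Horn
Clause 5: 2 positive lit(s) -> not Horn
Total Horn clauses = 2.

2


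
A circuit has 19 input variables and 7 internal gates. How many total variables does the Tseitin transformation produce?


The Tseitin transformation introduces one auxiliary variable per gate.
Total variables = inputs + gates = 19 + 7 = 26.

26


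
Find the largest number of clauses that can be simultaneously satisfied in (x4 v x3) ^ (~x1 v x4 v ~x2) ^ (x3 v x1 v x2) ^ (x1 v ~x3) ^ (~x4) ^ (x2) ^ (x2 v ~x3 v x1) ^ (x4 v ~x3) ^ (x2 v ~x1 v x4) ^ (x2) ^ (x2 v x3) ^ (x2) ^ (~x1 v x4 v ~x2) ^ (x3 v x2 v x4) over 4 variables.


Enumerate all 16 truth assignments.
For each, count how many of the 14 clauses are satisfied.
The formula is not fully satisfiable, so the maximum is below 14.
Maximum simultaneously satisfiable clauses = 13.

13


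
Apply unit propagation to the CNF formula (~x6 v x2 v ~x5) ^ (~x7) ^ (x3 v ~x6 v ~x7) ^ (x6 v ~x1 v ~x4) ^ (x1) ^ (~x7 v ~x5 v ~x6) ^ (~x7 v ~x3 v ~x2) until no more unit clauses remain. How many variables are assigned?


Unit propagation repeatedly assigns the literal in any unit clause, then simplifies.
Assignments in order: x7 = F, x1 = T.
No further unit clauses remain.
Total variables assigned = 2.

2


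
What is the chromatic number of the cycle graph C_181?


An odd cycle cannot be 2-colored: alternating two colors around the cycle returns to the start with a conflict.
Since 181 is odd, three colors are required (and three suffice).
Chromatic number = 3.

3


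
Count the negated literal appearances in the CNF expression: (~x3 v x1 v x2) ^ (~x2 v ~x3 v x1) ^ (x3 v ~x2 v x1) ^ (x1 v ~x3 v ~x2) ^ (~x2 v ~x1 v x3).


Scan each clause for negated literals.
Clause 1: 1 negative; Clause 2: 2 negative; Clause 3: 1 negative; Clause 4: 2 negative; Clause 5: 2 negative.
Total negative literal occurrences = 8.

8


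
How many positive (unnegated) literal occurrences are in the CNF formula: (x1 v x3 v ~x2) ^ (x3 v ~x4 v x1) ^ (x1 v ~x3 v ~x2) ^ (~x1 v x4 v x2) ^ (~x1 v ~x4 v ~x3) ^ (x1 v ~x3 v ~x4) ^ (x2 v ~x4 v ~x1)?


Scan each clause for unnegated literals.
Clause 1: 2 positive; Clause 2: 2 positive; Clause 3: 1 positive; Clause 4: 2 positive; Clause 5: 0 positive; Clause 6: 1 positive; Clause 7: 1 positive.
Total positive literal occurrences = 9.

9


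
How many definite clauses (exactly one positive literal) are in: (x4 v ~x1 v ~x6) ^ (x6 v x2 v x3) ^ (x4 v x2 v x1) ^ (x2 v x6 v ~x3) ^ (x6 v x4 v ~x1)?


A definite clause has exactly one positive literal.
Clause 1: 1 positive -> definite
Clause 2: 3 positive -> not definite
Clause 3: 3 positive -> not definite
Clause 4: 2 positive -> not definite
Clause 5: 2 positive -> not definite
Definite clause count = 1.

1


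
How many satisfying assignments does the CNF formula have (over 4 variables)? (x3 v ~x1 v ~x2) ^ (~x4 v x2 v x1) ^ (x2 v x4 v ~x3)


Enumerate all 16 truth assignments over 4 variables.
Test each against every clause.
Satisfying assignments found: 10.

10


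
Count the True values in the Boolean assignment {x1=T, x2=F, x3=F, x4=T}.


The weight is the number of variables assigned True.
True variables: x1, x4.
Weight = 2.

2


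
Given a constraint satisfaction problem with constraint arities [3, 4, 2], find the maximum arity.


The arities are: 3, 4, 2.
Scan for the maximum value.
Maximum arity = 4.

4


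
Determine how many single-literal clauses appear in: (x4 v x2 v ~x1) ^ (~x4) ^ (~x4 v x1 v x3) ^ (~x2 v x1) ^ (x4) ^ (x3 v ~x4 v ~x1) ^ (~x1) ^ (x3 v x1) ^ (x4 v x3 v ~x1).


A unit clause contains exactly one literal.
Unit clauses found: (~x4), (x4), (~x1).
Count = 3.

3


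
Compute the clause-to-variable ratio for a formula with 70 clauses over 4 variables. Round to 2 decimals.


Clause-to-variable ratio = clauses / variables.
70 / 4 = 17.5.

17.5


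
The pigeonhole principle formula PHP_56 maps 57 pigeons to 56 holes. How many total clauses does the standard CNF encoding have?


The PHP encoding has two parts:
1) At-least-one-hole clauses: 57 (one per pigeon, each with 56 literals).
2) At-most-one-pigeon-per-hole clauses: 56 holes * C(57,2) = 56 * 1596 = 89376.
Total clauses = 57 + 89376 = 89433.

89433


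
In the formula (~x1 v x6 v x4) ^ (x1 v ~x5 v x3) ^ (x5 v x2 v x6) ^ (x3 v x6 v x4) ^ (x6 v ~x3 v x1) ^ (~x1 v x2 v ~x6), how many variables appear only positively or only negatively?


A pure literal appears in only one polarity across all clauses.
Pure literals: x2 (positive only), x4 (positive only).
Count = 2.

2


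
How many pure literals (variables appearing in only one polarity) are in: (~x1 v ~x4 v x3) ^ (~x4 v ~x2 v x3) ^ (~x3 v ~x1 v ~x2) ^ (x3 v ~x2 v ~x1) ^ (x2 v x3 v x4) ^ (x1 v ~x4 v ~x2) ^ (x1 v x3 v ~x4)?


A pure literal appears in only one polarity across all clauses.
No pure literals found.
Count = 0.

0


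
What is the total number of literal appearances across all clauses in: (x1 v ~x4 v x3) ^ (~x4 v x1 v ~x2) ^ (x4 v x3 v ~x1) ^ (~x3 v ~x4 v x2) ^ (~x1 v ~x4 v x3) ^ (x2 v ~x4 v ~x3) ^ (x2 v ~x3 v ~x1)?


Clause lengths: 3, 3, 3, 3, 3, 3, 3.
Sum = 3 + 3 + 3 + 3 + 3 + 3 + 3 = 21.

21


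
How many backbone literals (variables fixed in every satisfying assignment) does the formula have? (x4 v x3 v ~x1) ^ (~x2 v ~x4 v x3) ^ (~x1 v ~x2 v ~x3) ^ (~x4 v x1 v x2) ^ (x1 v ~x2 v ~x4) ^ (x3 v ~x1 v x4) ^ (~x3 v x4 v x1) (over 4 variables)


Find all satisfying assignments: 5 model(s).
Check which variables have the same value in every model.
No variable is fixed across all models.
Backbone size = 0.

0


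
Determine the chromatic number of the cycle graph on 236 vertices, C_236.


A cycle on an even number of vertices is bipartite: alternate two colors around the cycle.
Since 236 is even, two colors suffice, and at least two are needed because the graph has edges.
Chromatic number = 2.

2


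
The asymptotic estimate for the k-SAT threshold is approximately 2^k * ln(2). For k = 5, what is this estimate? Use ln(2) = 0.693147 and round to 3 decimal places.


Using the asymptotic formula: threshold ~ 2^k * ln(2).
2^5 = 32.
32 * 0.693147 = 22.181.

22.181


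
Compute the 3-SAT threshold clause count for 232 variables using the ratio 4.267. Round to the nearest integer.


The 3-SAT phase transition occurs at approximately 4.267 clauses per variable.
m = 4.267 * 232 = 989.944.
Rounded to nearest integer: 990.

990


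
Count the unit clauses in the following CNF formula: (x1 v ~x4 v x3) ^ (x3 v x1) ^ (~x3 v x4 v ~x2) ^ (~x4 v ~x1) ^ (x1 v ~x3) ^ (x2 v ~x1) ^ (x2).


A unit clause contains exactly one literal.
Unit clauses found: (x2).
Count = 1.

1


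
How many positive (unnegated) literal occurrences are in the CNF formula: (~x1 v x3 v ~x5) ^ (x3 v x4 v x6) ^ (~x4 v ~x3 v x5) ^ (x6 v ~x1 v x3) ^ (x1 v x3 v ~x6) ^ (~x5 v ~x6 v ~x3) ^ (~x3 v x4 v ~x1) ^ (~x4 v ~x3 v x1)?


Scan each clause for unnegated literals.
Clause 1: 1 positive; Clause 2: 3 positive; Clause 3: 1 positive; Clause 4: 2 positive; Clause 5: 2 positive; Clause 6: 0 positive; Clause 7: 1 positive; Clause 8: 1 positive.
Total positive literal occurrences = 11.

11


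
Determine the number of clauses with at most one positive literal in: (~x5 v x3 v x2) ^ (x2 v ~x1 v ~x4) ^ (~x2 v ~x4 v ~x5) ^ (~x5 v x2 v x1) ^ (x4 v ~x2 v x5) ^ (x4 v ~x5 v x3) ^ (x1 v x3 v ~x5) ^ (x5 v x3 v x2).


A Horn clause has at most one positive literal.
Clause 1: 2 positive lit(s) -> not Horn
Clause 2: 1 positive lit(s) -> Horn
Clause 3: 0 positive lit(s) -> Horn
Clause 4: 2 positive lit(s) -> not Horn
Clause 5: 2 positive lit(s) -> not Horn
Clause 6: 2 positive lit(s) -> not Horn
Clause 7: 2 positive lit(s) -> not Horn
Clause 8: 3 positive lit(s) -> not Horn
Total Horn clauses = 2.

2


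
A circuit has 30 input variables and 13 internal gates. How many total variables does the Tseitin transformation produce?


The Tseitin transformation introduces one auxiliary variable per gate.
Total variables = inputs + gates = 30 + 13 = 43.

43


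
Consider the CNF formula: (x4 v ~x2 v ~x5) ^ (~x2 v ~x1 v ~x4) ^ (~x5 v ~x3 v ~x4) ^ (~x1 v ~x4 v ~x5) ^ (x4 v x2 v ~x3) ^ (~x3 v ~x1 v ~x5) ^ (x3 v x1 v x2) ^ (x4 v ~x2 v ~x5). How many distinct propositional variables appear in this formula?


Identify each distinct variable in the formula.
Variables found: x1, x2, x3, x4, x5.
Total distinct variables = 5.

5


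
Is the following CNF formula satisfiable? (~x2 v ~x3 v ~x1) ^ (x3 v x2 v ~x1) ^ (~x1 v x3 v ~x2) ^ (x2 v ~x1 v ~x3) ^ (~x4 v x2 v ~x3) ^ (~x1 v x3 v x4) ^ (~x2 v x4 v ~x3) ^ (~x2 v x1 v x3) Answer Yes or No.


Check all 16 possible truth assignments.
Number of satisfying assignments found: 4.
The formula is satisfiable.

Yes


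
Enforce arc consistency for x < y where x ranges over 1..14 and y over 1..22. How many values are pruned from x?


For the constraint x < y, x needs a supporting value in y's domain.
x can be at most 21 (one less than y's maximum).
Valid x values from domain: 14 out of 14.
Pruned = 14 - 14 = 0.

0


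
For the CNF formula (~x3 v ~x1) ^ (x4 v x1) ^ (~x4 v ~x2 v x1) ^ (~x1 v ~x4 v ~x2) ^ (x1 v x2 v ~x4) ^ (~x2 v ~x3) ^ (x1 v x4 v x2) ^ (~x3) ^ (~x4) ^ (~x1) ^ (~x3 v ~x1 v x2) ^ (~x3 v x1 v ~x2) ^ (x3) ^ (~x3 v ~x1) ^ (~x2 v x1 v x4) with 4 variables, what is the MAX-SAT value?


Enumerate all 16 truth assignments.
For each, count how many of the 15 clauses are satisfied.
The formula is not fully satisfiable, so the maximum is below 15.
Maximum simultaneously satisfiable clauses = 13.

13


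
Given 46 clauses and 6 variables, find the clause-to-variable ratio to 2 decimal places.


Clause-to-variable ratio = clauses / variables.
46 / 6 = 7.67.

7.67


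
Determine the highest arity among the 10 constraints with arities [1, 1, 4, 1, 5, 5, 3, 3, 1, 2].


The arities are: 1, 1, 4, 1, 5, 5, 3, 3, 1, 2.
Scan for the maximum value.
Maximum arity = 5.

5


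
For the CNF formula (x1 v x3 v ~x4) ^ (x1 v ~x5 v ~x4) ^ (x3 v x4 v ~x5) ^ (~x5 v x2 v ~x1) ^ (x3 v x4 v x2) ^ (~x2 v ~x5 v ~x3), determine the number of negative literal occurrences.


Scan each clause for negated literals.
Clause 1: 1 negative; Clause 2: 2 negative; Clause 3: 1 negative; Clause 4: 2 negative; Clause 5: 0 negative; Clause 6: 3 negative.
Total negative literal occurrences = 9.

9


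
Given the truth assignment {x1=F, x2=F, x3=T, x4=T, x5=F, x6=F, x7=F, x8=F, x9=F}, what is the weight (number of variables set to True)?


The weight is the number of variables assigned True.
True variables: x3, x4.
Weight = 2.

2


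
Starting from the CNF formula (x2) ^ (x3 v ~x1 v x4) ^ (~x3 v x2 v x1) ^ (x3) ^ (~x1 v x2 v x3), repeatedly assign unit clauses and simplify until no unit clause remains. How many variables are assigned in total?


Unit propagation repeatedly assigns the literal in any unit clause, then simplifies.
Assignments in order: x2 = T, x3 = T.
No further unit clauses remain.
Total variables assigned = 2.

2


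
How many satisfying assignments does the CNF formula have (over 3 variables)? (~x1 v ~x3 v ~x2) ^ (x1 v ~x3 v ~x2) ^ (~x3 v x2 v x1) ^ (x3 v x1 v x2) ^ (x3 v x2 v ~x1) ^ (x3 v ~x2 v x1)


Enumerate all 8 truth assignments over 3 variables.
Test each against every clause.
Satisfying assignments found: 2.

2


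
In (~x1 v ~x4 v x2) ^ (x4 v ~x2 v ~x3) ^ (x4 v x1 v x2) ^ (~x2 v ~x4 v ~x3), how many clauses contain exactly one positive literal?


A definite clause has exactly one positive literal.
Clause 1: 1 positive -> definite
Clause 2: 1 positive -> definite
Clause 3: 3 positive -> not definite
Clause 4: 0 positive -> not definite
Definite clause count = 2.

2


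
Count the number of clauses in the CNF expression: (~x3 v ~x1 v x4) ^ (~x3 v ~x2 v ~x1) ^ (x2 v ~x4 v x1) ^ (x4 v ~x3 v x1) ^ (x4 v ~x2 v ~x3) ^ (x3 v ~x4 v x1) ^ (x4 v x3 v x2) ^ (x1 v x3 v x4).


Each group enclosed in parentheses joined by ^ is one clause.
Counting the conjuncts: 8 clauses.

8


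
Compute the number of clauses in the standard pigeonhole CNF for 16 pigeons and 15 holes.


The PHP encoding has two parts:
1) At-least-one-hole clauses: 16 (one per pigeon, each with 15 literals).
2) At-most-one-pigeon-per-hole clauses: 15 holes * C(16,2) = 15 * 120 = 1800.
Total clauses = 16 + 1800 = 1816.

1816


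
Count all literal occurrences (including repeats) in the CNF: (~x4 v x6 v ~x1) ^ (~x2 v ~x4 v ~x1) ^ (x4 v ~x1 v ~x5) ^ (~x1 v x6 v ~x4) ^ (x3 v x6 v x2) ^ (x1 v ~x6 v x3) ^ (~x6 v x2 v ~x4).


Clause lengths: 3, 3, 3, 3, 3, 3, 3.
Sum = 3 + 3 + 3 + 3 + 3 + 3 + 3 = 21.

21


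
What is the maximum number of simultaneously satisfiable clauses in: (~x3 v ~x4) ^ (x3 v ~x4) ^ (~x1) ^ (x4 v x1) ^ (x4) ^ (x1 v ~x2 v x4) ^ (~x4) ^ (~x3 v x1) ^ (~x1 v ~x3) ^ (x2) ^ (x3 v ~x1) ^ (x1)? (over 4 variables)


Enumerate all 16 truth assignments.
For each, count how many of the 12 clauses are satisfied.
The formula is not fully satisfiable, so the maximum is below 12.
Maximum simultaneously satisfiable clauses = 9.

9


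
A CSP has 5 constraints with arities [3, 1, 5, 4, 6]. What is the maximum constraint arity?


The arities are: 3, 1, 5, 4, 6.
Scan for the maximum value.
Maximum arity = 6.

6


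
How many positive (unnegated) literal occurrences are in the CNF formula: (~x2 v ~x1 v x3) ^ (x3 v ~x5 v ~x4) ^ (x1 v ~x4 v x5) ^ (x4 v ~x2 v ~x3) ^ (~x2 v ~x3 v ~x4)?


Scan each clause for unnegated literals.
Clause 1: 1 positive; Clause 2: 1 positive; Clause 3: 2 positive; Clause 4: 1 positive; Clause 5: 0 positive.
Total positive literal occurrences = 5.

5


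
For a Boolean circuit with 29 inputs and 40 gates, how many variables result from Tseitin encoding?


The Tseitin transformation introduces one auxiliary variable per gate.
Total variables = inputs + gates = 29 + 40 = 69.

69


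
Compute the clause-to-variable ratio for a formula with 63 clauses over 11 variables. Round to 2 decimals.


Clause-to-variable ratio = clauses / variables.
63 / 11 = 5.73.

5.73


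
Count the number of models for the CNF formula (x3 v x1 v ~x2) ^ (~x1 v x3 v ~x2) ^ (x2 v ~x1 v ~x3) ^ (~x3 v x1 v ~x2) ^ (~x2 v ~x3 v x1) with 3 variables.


Enumerate all 8 truth assignments over 3 variables.
Test each against every clause.
Satisfying assignments found: 4.

4


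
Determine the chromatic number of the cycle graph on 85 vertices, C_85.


An odd cycle cannot be 2-colored: alternating two colors around the cycle returns to the start with a conflict.
Since 85 is odd, three colors are required (and three suffice).
Chromatic number = 3.

3


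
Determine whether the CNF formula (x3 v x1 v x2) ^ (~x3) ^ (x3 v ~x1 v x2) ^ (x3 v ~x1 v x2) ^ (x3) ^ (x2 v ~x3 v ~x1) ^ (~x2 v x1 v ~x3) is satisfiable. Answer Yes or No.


Check all 8 possible truth assignments.
Number of satisfying assignments found: 0.
The formula is unsatisfiable.

No


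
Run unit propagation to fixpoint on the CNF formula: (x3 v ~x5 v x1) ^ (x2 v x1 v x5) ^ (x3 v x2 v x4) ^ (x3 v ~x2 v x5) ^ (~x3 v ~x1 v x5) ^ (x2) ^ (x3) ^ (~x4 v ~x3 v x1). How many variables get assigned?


Unit propagation repeatedly assigns the literal in any unit clause, then simplifies.
Assignments in order: x2 = T, x3 = T.
No further unit clauses remain.
Total variables assigned = 2.

2


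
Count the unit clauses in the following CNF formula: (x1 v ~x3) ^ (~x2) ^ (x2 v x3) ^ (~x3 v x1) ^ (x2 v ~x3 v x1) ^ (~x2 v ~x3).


A unit clause contains exactly one literal.
Unit clauses found: (~x2).
Count = 1.

1


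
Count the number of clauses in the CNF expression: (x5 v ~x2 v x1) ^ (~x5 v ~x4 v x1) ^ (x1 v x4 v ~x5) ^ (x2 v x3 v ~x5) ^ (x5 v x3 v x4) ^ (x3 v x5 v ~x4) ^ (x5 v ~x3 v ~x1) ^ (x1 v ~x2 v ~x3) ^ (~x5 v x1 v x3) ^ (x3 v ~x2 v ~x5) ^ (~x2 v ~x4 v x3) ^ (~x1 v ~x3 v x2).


Each group enclosed in parentheses joined by ^ is one clause.
Counting the conjuncts: 12 clauses.

12


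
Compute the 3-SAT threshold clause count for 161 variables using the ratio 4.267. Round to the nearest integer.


The 3-SAT phase transition occurs at approximately 4.267 clauses per variable.
m = 4.267 * 161 = 686.987.
Rounded to nearest integer: 687.

687


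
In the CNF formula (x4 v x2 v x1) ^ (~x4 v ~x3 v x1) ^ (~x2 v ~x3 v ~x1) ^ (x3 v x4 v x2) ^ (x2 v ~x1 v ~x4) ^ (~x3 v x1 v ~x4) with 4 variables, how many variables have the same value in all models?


Find all satisfying assignments: 7 model(s).
Check which variables have the same value in every model.
No variable is fixed across all models.
Backbone size = 0.

0


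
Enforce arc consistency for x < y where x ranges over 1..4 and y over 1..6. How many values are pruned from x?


For the constraint x < y, x needs a supporting value in y's domain.
x can be at most 5 (one less than y's maximum).
Valid x values from domain: 4 out of 4.
Pruned = 4 - 4 = 0.

0


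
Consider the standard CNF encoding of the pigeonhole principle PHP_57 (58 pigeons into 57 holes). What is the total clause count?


The PHP encoding has two parts:
1) At-least-one-hole clauses: 58 (one per pigeon, each with 57 literals).
2) At-most-one-pigeon-per-hole clauses: 57 holes * C(58,2) = 57 * 1653 = 94221.
Total clauses = 58 + 94221 = 94279.

94279


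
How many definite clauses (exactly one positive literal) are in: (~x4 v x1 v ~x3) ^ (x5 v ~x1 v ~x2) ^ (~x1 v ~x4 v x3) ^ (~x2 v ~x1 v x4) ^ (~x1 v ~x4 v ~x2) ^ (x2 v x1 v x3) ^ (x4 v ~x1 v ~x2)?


A definite clause has exactly one positive literal.
Clause 1: 1 positive -> definite
Clause 2: 1 positive -> definite
Clause 3: 1 positive -> definite
Clause 4: 1 positive -> definite
Clause 5: 0 positive -> not definite
Clause 6: 3 positive -> not definite
Clause 7: 1 positive -> definite
Definite clause count = 5.

5


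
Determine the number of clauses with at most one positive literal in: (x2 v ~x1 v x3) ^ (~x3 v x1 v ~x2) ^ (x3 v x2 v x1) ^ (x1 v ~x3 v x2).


A Horn clause has at most one positive literal.
Clause 1: 2 positive lit(s) -> not Horn
Clause 2: 1 positive lit(s) -> Horn
Clause 3: 3 positive lit(s) -> not Horn
Clause 4: 2 positive lit(s) -> not Horn
Total Horn clauses = 1.

1


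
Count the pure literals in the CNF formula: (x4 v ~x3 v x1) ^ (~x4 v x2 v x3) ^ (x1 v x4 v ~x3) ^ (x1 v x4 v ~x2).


A pure literal appears in only one polarity across all clauses.
Pure literals: x1 (positive only).
Count = 1.

1


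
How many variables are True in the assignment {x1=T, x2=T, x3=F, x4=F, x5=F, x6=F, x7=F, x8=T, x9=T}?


The weight is the number of variables assigned True.
True variables: x1, x2, x8, x9.
Weight = 4.

4


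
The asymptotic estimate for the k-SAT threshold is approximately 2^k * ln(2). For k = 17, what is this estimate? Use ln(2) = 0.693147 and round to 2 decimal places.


Using the asymptotic formula: threshold ~ 2^k * ln(2).
2^17 = 131072.
131072 * 0.693147 = 90852.16.

90852.16


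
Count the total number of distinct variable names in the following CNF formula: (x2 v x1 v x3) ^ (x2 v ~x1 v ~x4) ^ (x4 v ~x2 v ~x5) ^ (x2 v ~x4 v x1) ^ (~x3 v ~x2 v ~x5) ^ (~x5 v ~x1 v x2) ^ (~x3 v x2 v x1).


Identify each distinct variable in the formula.
Variables found: x1, x2, x3, x4, x5.
Total distinct variables = 5.

5


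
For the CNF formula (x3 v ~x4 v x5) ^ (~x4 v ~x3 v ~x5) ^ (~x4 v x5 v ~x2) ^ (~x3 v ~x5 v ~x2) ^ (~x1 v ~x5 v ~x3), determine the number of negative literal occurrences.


Scan each clause for negated literals.
Clause 1: 1 negative; Clause 2: 3 negative; Clause 3: 2 negative; Clause 4: 3 negative; Clause 5: 3 negative.
Total negative literal occurrences = 12.

12


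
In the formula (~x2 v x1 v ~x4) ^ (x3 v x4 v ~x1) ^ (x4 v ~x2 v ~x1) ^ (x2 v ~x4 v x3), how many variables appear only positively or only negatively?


A pure literal appears in only one polarity across all clauses.
Pure literals: x3 (positive only).
Count = 1.

1


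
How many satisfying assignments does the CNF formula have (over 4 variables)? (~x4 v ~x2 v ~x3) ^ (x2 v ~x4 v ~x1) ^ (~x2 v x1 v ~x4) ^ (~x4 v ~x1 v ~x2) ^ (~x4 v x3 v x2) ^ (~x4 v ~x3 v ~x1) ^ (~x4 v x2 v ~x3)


Enumerate all 16 truth assignments over 4 variables.
Test each against every clause.
Satisfying assignments found: 8.

8


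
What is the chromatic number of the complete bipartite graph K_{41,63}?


K_{41,63} is bipartite by definition: the two parts are independent sets, with every edge crossing between them.
Color all vertices in one part with color 1 and all vertices in the other part with color 2.
Since the graph has at least one edge, one color does not suffice.
Chromatic number = 2.

2


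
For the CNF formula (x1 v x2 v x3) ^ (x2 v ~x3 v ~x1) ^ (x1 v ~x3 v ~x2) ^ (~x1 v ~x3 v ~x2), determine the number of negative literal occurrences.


Scan each clause for negated literals.
Clause 1: 0 negative; Clause 2: 2 negative; Clause 3: 2 negative; Clause 4: 3 negative.
Total negative literal occurrences = 7.

7


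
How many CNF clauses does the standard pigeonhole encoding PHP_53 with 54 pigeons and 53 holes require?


The PHP encoding has two parts:
1) At-least-one-hole clauses: 54 (one per pigeon, each with 53 literals).
2) At-most-one-pigeon-per-hole clauses: 53 holes * C(54,2) = 53 * 1431 = 75843.
Total clauses = 54 + 75843 = 75897.

75897


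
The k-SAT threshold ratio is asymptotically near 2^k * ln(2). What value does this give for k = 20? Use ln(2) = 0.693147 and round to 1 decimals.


Using the asymptotic formula: threshold ~ 2^k * ln(2).
2^20 = 1048576.
1048576 * 0.693147 = 726817.3.

726817.3


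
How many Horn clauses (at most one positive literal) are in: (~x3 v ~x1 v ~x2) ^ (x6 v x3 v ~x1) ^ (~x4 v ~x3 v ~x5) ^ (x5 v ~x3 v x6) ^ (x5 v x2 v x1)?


A Horn clause has at most one positive literal.
Clause 1: 0 positive lit(s) -> Horn
Clause 2: 2 positive lit(s) -> not Horn
Clause 3: 0 positive lit(s) -> Horn
Clause 4: 2 positive lit(s) -> not Horn
Clause 5: 3 positive lit(s) -> not Horn
Total Horn clauses = 2.

2


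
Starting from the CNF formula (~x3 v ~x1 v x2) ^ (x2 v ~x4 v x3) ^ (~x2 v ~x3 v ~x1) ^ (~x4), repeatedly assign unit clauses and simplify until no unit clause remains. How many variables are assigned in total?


Unit propagation repeatedly assigns the literal in any unit clause, then simplifies.
Assignments in order: x4 = F.
No further unit clauses remain.
Total variables assigned = 1.

1


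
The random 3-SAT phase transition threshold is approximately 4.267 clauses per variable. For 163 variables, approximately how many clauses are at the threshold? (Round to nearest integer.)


The 3-SAT phase transition occurs at approximately 4.267 clauses per variable.
m = 4.267 * 163 = 695.521.
Rounded to nearest integer: 696.

696


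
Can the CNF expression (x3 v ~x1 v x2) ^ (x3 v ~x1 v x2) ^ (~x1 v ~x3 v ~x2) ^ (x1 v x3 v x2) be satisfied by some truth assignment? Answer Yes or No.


Check all 8 possible truth assignments.
Number of satisfying assignments found: 5.
The formula is satisfiable.

Yes


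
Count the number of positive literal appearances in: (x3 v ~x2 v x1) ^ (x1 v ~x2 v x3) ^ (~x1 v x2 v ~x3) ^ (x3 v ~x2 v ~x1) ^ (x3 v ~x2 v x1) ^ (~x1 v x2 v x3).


Scan each clause for unnegated literals.
Clause 1: 2 positive; Clause 2: 2 positive; Clause 3: 1 positive; Clause 4: 1 positive; Clause 5: 2 positive; Clause 6: 2 positive.
Total positive literal occurrences = 10.

10


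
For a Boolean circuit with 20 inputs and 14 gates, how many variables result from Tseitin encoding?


The Tseitin transformation introduces one auxiliary variable per gate.
Total variables = inputs + gates = 20 + 14 = 34.

34


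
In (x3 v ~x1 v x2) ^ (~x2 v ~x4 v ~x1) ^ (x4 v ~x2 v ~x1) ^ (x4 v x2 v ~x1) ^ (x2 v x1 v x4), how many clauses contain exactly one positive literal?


A definite clause has exactly one positive literal.
Clause 1: 2 positive -> not definite
Clause 2: 0 positive -> not definite
Clause 3: 1 positive -> definite
Clause 4: 2 positive -> not definite
Clause 5: 3 positive -> not definite
Definite clause count = 1.

1


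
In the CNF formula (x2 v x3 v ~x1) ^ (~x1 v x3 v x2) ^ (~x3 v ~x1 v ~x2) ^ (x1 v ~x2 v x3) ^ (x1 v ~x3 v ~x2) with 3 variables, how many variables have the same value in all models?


Find all satisfying assignments: 4 model(s).
Check which variables have the same value in every model.
No variable is fixed across all models.
Backbone size = 0.

0


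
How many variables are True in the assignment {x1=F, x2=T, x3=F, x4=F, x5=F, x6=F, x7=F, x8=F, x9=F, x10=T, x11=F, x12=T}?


The weight is the number of variables assigned True.
True variables: x2, x10, x12.
Weight = 3.

3


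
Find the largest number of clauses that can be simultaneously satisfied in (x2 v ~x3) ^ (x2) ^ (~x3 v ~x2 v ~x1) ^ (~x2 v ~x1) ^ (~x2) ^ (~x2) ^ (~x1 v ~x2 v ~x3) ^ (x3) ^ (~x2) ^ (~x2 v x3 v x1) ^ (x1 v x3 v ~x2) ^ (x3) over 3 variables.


Enumerate all 8 truth assignments.
For each, count how many of the 12 clauses are satisfied.
The formula is not fully satisfiable, so the maximum is below 12.
Maximum simultaneously satisfiable clauses = 10.

10


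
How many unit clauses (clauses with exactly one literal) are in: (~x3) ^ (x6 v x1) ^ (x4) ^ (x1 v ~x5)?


A unit clause contains exactly one literal.
Unit clauses found: (~x3), (x4).
Count = 2.

2


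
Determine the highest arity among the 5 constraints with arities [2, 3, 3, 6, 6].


The arities are: 2, 3, 3, 6, 6.
Scan for the maximum value.
Maximum arity = 6.

6


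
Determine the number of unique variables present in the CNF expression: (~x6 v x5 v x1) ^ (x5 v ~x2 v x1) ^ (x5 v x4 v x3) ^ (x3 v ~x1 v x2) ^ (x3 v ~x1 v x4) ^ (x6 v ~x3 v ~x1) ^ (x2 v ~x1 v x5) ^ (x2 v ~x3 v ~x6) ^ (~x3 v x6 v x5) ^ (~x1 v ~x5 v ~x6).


Identify each distinct variable in the formula.
Variables found: x1, x2, x3, x4, x5, x6.
Total distinct variables = 6.

6


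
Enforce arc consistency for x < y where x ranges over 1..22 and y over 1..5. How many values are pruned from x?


For the constraint x < y, x needs a supporting value in y's domain.
x can be at most 4 (one less than y's maximum).
Valid x values from domain: 4 out of 22.
Pruned = 22 - 4 = 18.

18


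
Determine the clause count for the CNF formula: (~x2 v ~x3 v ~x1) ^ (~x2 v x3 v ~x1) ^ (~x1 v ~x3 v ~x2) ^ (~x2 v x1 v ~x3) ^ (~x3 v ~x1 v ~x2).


Each group enclosed in parentheses joined by ^ is one clause.
Counting the conjuncts: 5 clauses.

5


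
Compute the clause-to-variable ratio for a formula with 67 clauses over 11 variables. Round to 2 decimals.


Clause-to-variable ratio = clauses / variables.
67 / 11 = 6.09.

6.09


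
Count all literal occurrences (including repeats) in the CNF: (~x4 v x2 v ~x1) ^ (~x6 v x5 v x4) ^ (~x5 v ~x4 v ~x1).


Clause lengths: 3, 3, 3.
Sum = 3 + 3 + 3 = 9.

9


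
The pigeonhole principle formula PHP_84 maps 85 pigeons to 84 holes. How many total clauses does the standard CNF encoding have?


The PHP encoding has two parts:
1) At-least-one-hole clauses: 85 (one per pigeon, each with 84 literals).
2) At-most-one-pigeon-per-hole clauses: 84 holes * C(85,2) = 84 * 3570 = 299880.
Total clauses = 85 + 299880 = 299965.

299965


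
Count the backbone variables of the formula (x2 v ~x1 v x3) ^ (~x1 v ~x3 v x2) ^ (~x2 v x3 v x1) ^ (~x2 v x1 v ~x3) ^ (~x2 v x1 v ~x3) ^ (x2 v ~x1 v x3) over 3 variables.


Find all satisfying assignments: 4 model(s).
Check which variables have the same value in every model.
No variable is fixed across all models.
Backbone size = 0.

0


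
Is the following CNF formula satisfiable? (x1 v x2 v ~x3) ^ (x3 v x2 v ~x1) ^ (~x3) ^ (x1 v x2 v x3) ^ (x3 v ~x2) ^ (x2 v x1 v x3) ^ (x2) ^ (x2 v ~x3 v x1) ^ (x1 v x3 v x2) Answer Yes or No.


Check all 8 possible truth assignments.
Number of satisfying assignments found: 0.
The formula is unsatisfiable.

No


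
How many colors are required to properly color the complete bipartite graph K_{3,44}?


K_{3,44} is bipartite by definition: the two parts are independent sets, with every edge crossing between them.
Color all vertices in one part with color 1 and all vertices in the other part with color 2.
Since the graph has at least one edge, one color does not suffice.
Chromatic number = 2.

2


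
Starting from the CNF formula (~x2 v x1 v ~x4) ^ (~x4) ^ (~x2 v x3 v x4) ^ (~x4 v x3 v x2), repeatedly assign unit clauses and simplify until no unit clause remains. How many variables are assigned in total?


Unit propagation repeatedly assigns the literal in any unit clause, then simplifies.
Assignments in order: x4 = F.
No further unit clauses remain.
Total variables assigned = 1.

1


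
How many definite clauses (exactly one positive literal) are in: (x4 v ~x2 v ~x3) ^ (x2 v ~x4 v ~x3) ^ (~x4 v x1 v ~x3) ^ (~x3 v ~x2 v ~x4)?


A definite clause has exactly one positive literal.
Clause 1: 1 positive -> definite
Clause 2: 1 positive -> definite
Clause 3: 1 positive -> definite
Clause 4: 0 positive -> not definite
Definite clause count = 3.

3


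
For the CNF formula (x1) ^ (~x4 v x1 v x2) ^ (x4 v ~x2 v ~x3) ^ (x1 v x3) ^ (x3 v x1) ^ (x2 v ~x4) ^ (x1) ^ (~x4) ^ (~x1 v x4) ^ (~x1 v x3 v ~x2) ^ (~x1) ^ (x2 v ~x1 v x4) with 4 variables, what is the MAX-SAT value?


Enumerate all 16 truth assignments.
For each, count how many of the 12 clauses are satisfied.
The formula is not fully satisfiable, so the maximum is below 12.
Maximum simultaneously satisfiable clauses = 10.

10


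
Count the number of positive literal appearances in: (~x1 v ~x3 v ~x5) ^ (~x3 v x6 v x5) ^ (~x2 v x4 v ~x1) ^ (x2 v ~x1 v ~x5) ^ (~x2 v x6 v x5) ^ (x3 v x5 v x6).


Scan each clause for unnegated literals.
Clause 1: 0 positive; Clause 2: 2 positive; Clause 3: 1 positive; Clause 4: 1 positive; Clause 5: 2 positive; Clause 6: 3 positive.
Total positive literal occurrences = 9.

9


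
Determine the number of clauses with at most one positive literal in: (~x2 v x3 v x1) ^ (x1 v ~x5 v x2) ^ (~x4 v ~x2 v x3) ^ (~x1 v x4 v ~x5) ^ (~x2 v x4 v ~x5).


A Horn clause has at most one positive literal.
Clause 1: 2 positive lit(s) -> not Horn
Clause 2: 2 positive lit(s) -> not Horn
Clause 3: 1 positive lit(s) -> Horn
Clause 4: 1 positive lit(s) -> Horn
Clause 5: 1 positive lit(s) -> Horn
Total Horn clauses = 3.

3


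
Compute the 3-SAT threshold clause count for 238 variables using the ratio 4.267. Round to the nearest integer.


The 3-SAT phase transition occurs at approximately 4.267 clauses per variable.
m = 4.267 * 238 = 1015.546.
Rounded to nearest integer: 1016.

1016


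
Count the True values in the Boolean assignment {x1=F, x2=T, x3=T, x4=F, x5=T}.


The weight is the number of variables assigned True.
True variables: x2, x3, x5.
Weight = 3.

3


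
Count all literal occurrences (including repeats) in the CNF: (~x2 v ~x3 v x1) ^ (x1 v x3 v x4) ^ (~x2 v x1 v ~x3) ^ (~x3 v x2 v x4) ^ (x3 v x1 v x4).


Clause lengths: 3, 3, 3, 3, 3.
Sum = 3 + 3 + 3 + 3 + 3 = 15.

15


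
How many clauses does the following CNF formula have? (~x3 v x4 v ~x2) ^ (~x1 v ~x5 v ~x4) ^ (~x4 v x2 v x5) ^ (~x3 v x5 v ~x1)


Each group enclosed in parentheses joined by ^ is one clause.
Counting the conjuncts: 4 clauses.

4


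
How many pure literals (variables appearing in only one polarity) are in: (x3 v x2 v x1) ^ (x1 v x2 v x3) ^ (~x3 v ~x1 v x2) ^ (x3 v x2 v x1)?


A pure literal appears in only one polarity across all clauses.
Pure literals: x2 (positive only).
Count = 1.

1


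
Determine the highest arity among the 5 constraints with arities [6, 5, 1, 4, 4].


The arities are: 6, 5, 1, 4, 4.
Scan for the maximum value.
Maximum arity = 6.

6


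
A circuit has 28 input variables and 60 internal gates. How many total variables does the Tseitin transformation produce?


The Tseitin transformation introduces one auxiliary variable per gate.
Total variables = inputs + gates = 28 + 60 = 88.

88


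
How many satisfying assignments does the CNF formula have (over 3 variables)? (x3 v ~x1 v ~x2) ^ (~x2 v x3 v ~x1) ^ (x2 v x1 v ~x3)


Enumerate all 8 truth assignments over 3 variables.
Test each against every clause.
Satisfying assignments found: 6.

6


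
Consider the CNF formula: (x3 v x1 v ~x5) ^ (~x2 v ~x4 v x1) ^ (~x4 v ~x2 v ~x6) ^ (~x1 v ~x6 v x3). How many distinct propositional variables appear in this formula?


Identify each distinct variable in the formula.
Variables found: x1, x2, x3, x4, x5, x6.
Total distinct variables = 6.

6


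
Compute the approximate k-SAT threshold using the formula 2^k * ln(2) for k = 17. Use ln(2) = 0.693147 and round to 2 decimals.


Using the asymptotic formula: threshold ~ 2^k * ln(2).
2^17 = 131072.
131072 * 0.693147 = 90852.16.

90852.16


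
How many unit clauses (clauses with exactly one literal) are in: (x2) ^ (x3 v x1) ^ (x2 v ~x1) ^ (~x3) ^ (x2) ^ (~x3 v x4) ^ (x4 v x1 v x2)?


A unit clause contains exactly one literal.
Unit clauses found: (x2), (~x3), (x2).
Count = 3.

3


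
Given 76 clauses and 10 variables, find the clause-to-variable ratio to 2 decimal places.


Clause-to-variable ratio = clauses / variables.
76 / 10 = 7.6.

7.6


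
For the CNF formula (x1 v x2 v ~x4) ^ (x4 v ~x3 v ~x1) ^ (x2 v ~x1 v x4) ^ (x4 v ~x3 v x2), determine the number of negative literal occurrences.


Scan each clause for negated literals.
Clause 1: 1 negative; Clause 2: 2 negative; Clause 3: 1 negative; Clause 4: 1 negative.
Total negative literal occurrences = 5.

5


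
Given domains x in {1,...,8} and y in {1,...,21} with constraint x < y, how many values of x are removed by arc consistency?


For the constraint x < y, x needs a supporting value in y's domain.
x can be at most 20 (one less than y's maximum).
Valid x values from domain: 8 out of 8.
Pruned = 8 - 8 = 0.

0


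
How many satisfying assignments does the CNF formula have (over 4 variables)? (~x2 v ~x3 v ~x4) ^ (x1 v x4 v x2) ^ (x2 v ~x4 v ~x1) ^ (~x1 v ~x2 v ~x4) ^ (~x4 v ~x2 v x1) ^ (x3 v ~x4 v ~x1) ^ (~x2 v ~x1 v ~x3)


Enumerate all 16 truth assignments over 4 variables.
Test each against every clause.
Satisfying assignments found: 7.

7


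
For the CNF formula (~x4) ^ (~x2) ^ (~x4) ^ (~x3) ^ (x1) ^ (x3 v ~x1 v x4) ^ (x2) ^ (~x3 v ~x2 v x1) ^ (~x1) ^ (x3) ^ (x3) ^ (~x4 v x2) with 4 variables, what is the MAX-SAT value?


Enumerate all 16 truth assignments.
For each, count how many of the 12 clauses are satisfied.
The formula is not fully satisfiable, so the maximum is below 12.
Maximum simultaneously satisfiable clauses = 9.

9


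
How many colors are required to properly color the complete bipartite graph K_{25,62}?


K_{25,62} is bipartite by definition: the two parts are independent sets, with every edge crossing between them.
Color all vertices in one part with color 1 and all vertices in the other part with color 2.
Since the graph has at least one edge, one color does not suffice.
Chromatic number = 2.

2


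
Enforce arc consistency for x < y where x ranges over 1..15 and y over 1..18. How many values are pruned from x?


For the constraint x < y, x needs a supporting value in y's domain.
x can be at most 17 (one less than y's maximum).
Valid x values from domain: 15 out of 15.
Pruned = 15 - 15 = 0.

0


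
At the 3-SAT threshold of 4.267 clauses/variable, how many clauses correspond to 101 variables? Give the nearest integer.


The 3-SAT phase transition occurs at approximately 4.267 clauses per variable.
m = 4.267 * 101 = 430.967.
Rounded to nearest integer: 431.

431


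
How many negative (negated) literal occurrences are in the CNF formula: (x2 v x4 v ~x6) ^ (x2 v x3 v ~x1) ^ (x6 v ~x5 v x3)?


Scan each clause for negated literals.
Clause 1: 1 negative; Clause 2: 1 negative; Clause 3: 1 negative.
Total negative literal occurrences = 3.

3


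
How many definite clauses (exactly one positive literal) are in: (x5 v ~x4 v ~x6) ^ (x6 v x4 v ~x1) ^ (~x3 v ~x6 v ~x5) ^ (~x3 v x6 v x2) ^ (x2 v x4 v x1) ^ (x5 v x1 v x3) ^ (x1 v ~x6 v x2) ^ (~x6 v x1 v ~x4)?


A definite clause has exactly one positive literal.
Clause 1: 1 positive -> definite
Clause 2: 2 positive -> not definite
Clause 3: 0 positive -> not definite
Clause 4: 2 positive -> not definite
Clause 5: 3 positive -> not definite
Clause 6: 3 positive -> not definite
Clause 7: 2 positive -> not definite
Clause 8: 1 positive -> definite
Definite clause count = 2.

2


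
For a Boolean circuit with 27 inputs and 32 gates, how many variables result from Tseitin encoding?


The Tseitin transformation introduces one auxiliary variable per gate.
Total variables = inputs + gates = 27 + 32 = 59.

59


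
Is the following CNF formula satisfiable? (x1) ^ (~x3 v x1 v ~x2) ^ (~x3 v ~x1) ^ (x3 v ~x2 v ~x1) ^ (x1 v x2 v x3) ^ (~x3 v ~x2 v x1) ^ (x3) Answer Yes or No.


Check all 8 possible truth assignments.
Number of satisfying assignments found: 0.
The formula is unsatisfiable.

No


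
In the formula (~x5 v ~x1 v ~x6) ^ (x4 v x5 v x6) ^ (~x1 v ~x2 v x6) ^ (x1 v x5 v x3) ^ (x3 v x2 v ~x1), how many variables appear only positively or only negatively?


A pure literal appears in only one polarity across all clauses.
Pure literals: x3 (positive only), x4 (positive only).
Count = 2.

2


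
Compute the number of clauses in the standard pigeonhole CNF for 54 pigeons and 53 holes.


The PHP encoding has two parts:
1) At-least-one-hole clauses: 54 (one per pigeon, each with 53 literals).
2) At-most-one-pigeon-per-hole clauses: 53 holes * C(54,2) = 53 * 1431 = 75843.
Total clauses = 54 + 75843 = 75897.

75897


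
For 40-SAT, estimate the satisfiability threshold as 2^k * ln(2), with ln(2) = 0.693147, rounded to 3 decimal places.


Using the asymptotic formula: threshold ~ 2^k * ln(2).
2^40 = 1099511627776.
1099511627776 * 0.693147 = 762123186258.051.

762123186258.051


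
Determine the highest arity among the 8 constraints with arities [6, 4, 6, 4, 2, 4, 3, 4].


The arities are: 6, 4, 6, 4, 2, 4, 3, 4.
Scan for the maximum value.
Maximum arity = 6.

6


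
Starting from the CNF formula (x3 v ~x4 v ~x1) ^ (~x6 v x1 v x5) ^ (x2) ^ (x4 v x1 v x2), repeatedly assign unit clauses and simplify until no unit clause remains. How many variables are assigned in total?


Unit propagation repeatedly assigns the literal in any unit clause, then simplifies.
Assignments in order: x2 = T.
No further unit clauses remain.
Total variables assigned = 1.

1


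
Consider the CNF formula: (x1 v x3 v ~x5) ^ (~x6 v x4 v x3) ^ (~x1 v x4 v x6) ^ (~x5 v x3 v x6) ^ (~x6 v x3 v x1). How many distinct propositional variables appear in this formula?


Identify each distinct variable in the formula.
Variables found: x1, x3, x4, x5, x6.
Total distinct variables = 5.

5


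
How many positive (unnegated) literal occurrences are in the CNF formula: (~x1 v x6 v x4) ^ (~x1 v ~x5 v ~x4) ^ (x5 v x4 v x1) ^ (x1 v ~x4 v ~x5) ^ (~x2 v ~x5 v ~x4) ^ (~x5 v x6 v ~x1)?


Scan each clause for unnegated literals.
Clause 1: 2 positive; Clause 2: 0 positive; Clause 3: 3 positive; Clause 4: 1 positive; Clause 5: 0 positive; Clause 6: 1 positive.
Total positive literal occurrences = 7.

7
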